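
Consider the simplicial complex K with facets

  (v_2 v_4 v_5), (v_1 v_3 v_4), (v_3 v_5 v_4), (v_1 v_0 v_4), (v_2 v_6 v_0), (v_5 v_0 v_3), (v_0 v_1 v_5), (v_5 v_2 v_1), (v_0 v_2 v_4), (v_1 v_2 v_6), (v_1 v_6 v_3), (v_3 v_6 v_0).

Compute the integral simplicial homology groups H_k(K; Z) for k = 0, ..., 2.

Take the total order v_0 < v_1 < v_2 < v_3 < v_4 < v_5 < v_6 on the vertex set. Then K (dimension 2) consists of the simplices:

  0-simplices (7): [v_0], [v_1], [v_2], [v_3], [v_4], [v_5], [v_6]
  1-simplices (18): (18 of them)
  2-simplices (12): (12 of them)

giving chain groups C_0 ≅ Z^7, C_1 ≅ Z^18, C_2 ≅ Z^12.

Boundary ∂_1: C_1 → C_0 maps an edge to its endpoints' difference, ∂[p,q] = q − p.
The 7×18 boundary matrix has rank 6 and Smith normal form diag(1,1,1,1,1,1).

∂_2: C_2 → C_1 sends each 2-simplex [p,q,r] to [q,r] − [p,r] + [p,q]. For instance
  ∂[v_1,v_2,v_6] = [v_2,v_6] − [v_1,v_6] + [v_1,v_2],
  ∂[v_1,v_2,v_5] = [v_2,v_5] − [v_1,v_5] + [v_1,v_2].
This gives a 18×12 integer matrix of rank 12; reducing to Smith normal form yields diagonal entries (1,1,1,1,1,1,1,1,1,1,1,2).

Reading off H_k = ker ∂_k / im ∂_{k+1}:

  H_0: rank C_0 − rank ∂_1 = 7 − 6 = 1, and the invariant factors of ∂_1 are all 1, so H_0 = Z.
  H_1: rank ker ∂_1 − rank ∂_2 = (18 − 6) − 12 = 0, and ∂_2 has invariant factor 2 > 1, so H_1 = Z/2.
  H_2: rank ker ∂_2 − rank ∂_3 = (12 − 12) − 0 = 0, and there is no ∂_3, so H_2 = 0.

As a check, the Euler characteristic is 7 − 18 + 12 = 1, which agrees with 1 − 0 + 0 = 1.
(K is a triangulation of the real projective plane RP^2.)

H_0 ≅ Z,  H_1 ≅ Z/2,  H_2 = 0.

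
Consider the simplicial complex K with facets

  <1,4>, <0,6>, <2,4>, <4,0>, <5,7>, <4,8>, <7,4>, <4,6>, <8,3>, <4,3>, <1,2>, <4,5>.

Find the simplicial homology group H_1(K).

Take the total order 0 < 1 < 2 < 3 < 4 < 5 < 6 < 7 < 8 on the vertex set. Then K (dimension 1) consists of the simplices:

  0-simplices (9): [0], [1], [2], [3], [4], [5], [6], [7], [8]
  1-simplices (12): [0,4], [0,6], [1,2], [1,4], [2,4], [3,4], [3,8], [4,5], [4,6], [4,7], [4,8], [5,7]

so the chain groups are C_0 ≅ Z^9, C_1 ≅ Z^12.

∂_1: C_1 → C_0 is given by ∂[p,q] = [q] − [p].
The resulting 9×12 matrix has rank 8, and its Smith normal form has invariant factors (1,1,1,1,1,1,1,1).

Computing H_k = (kernel of ∂_k) / (image of ∂_{k+1}):

  H_1: rank ker ∂_1 − rank ∂_2 = (12 − 8) − 0 = 4, and there is no ∂_2, so H_1 = Z^4.

H_1 = Z^4.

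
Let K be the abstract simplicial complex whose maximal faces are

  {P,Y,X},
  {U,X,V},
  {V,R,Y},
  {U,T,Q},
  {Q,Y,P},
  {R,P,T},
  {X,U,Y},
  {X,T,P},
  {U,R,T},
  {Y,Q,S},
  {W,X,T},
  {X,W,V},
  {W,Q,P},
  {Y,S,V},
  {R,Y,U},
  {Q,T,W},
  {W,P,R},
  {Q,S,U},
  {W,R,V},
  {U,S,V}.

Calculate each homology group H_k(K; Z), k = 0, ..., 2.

K has 10 vertices, 30 edges, 20 triangles.
rank ∂_0 = 0, rank ∂_1 = 9 ⇒ b_0 = 10 − 0 − 9 = 1; all invariant factors of ∂_1 are 1 so no torsion. So H_0 = Z.
rank ∂_1 = 9, rank ∂_2 = 20 ⇒ b_1 = 30 − 9 − 20 = 1; ∂_2 has invariant factor(s) [2] giving torsion. So H_1 = Z × Z/2.
rank ∂_2 = 20, rank ∂_3 = 0 ⇒ b_2 = 20 − 20 − 0 = 0. So H_2 = 0.

H_0 ≅ Z,  H_1 ≅ Z × Z/2,  H_2 = 0.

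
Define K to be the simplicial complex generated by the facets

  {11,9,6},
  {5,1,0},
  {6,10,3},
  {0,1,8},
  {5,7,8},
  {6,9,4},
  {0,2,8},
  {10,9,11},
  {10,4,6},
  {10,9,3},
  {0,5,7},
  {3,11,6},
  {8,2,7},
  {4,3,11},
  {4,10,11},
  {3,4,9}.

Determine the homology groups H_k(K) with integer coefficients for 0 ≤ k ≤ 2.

H_0 = Z^2,  H_1 = Z × Z/2,  H_2 = 0.

Order the vertices as 0 < 1 < 2 < 3 < 4 < 5 < 6 < 7 < 8 < 9 < 10 < 11. Listing each simplex with vertices in this order, K has dimension 2 with simplices:

  0-simplices (12): [0], [1], [2], [3], [4], [5], [6], [7], [8], [9], [10], [11]
  1-simplices (27): (27 of them)
  2-simplices (16): [0,1,5], [0,1,8], [0,2,8], [0,5,7], [2,7,8], [3,4,9], [3,4,11], [3,6,10], [3,6,11], [3,9,10], [4,6,9], [4,6,10], [4,10,11], [5,7,8], [6,9,11], [9,10,11]

giving chain groups C_0 ≅ Z^12, C_1 ≅ Z^27, C_2 ≅ Z^16.

Boundary ∂_1: C_1 → C_0 maps an edge to its endpoints' difference, ∂[p,q] = q − p. For instance
  ∂[0,1] = [1] − [0].
As a 12×27 matrix over Z this has rank 10, with invariant factors (1,1,1,1,1,1,1,1,1,1).

∂_2: C_2 → C_1 maps a triangle to the signed sum of its edges. For instance
  ∂[3,6,11] = [6,11] − [3,11] + [3,6],
  ∂[0,2,8] = [2,8] − [0,8] + [0,2].
The resulting 27×16 matrix has rank 16, and its Smith normal form has invariant factors (1,1,1,1,1,1,1,1,1,1,1,1,1,1,1,2).

Computing H_k = (kernel of ∂_k) / (image of ∂_{k+1}):

  H_0: rank C_0 − rank ∂_1 = 12 − 10 = 2, and the invariant factors of ∂_1 are all 1, so H_0 = Z^2.
  H_1: rank ker ∂_1 − rank ∂_2 = (27 − 10) − 16 = 1, and ∂_2 has invariant factor 2 > 1, so H_1 = Z × Z/2.
  H_2: rank ker ∂_2 − rank ∂_3 = (16 − 16) − 0 = 0, and there is no ∂_3, so H_2 = 0.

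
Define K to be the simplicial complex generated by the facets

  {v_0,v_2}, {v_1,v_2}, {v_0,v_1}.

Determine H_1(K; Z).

H_1 = Z.

K has 3 vertices, 3 edges.
rank ∂_1 = 2, rank ∂_2 = 0 ⇒ b_1 = 3 − 2 − 0 = 1. So H_1 = Z.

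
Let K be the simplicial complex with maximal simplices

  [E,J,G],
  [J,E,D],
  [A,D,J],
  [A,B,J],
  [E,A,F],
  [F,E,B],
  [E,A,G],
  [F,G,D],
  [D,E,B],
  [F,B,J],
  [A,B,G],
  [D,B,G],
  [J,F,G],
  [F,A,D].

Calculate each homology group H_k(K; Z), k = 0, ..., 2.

H_0 = Z,  H_1 = Z^2,  H_2 = Z.

K has 7 vertices, 21 edges, 14 triangles.
rank ∂_0 = 0, rank ∂_1 = 6 ⇒ b_0 = 7 − 0 − 6 = 1; all invariant factors of ∂_1 are 1 so no torsion. So H_0 = Z.
rank ∂_1 = 6, rank ∂_2 = 13 ⇒ b_1 = 21 − 6 − 13 = 2; all invariant factors of ∂_2 are 1 so no torsion. So H_1 = Z^2.
rank ∂_2 = 13, rank ∂_3 = 0 ⇒ b_2 = 14 − 13 − 0 = 1. So H_2 = Z.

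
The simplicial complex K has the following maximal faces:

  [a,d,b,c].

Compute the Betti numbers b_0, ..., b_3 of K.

Take the total order a < b < c < d on the vertex set. Then K (dimension 3) consists of the simplices:

  0-simplices (4): a, b, c, d
  1-simplices (6): ab, ac, ad, bc, bd, cd
  2-simplices (4): abc, abd, acd, bcd
  3-simplices (1): abcd

Hence C_0 ≅ Z^4, C_1 ≅ Z^6, C_2 ≅ Z^4, C_3 ≅ Z^1.

∂_1: C_1 → C_0 maps an edge to its endpoints' difference, ∂[p,q] = q − p. For instance
  ∂ab = b − a.
As a 4×6 matrix over Z this has rank 3, with invariant factors (1,1,1).

The boundary map ∂_2: C_2 → C_1 sends each 2-simplex [p,q,r] to [q,r] − [p,r] + [p,q]. For instance
  ∂abd = bd − ad + ab,
  ∂bcd = cd − bd + bc.
The 6×4 boundary matrix has rank 3 and Smith normal form diag(1,1,1).

Boundary ∂_3: C_3 → C_2 sends each 3-simplex σ to the alternating sum Σ_i (−1)^i (σ with its i-th vertex removed). For instance
  ∂abcd = bcd − acd + abd − abc.
This gives a 4×1 integer matrix of rank 1; reducing to Smith normal form yields diagonal entries (1).

From H_k ≅ ker(∂_k) / im(∂_{k+1}) we obtain:

  H_0: rank C_0 − rank ∂_1 = 4 − 3 = 1, and the invariant factors of ∂_1 are all 1, so H_0 = Z.
  H_1: rank ker ∂_1 − rank ∂_2 = (6 − 3) − 3 = 0, and the invariant factors of ∂_2 are all 1, so H_1 = 0.
  H_2: rank ker ∂_2 − rank ∂_3 = (4 − 3) − 1 = 0, and the invariant factors of ∂_3 are all 1, so H_2 = 0.
  H_3: rank ker ∂_3 − rank ∂_4 = (1 − 1) − 0 = 0, and there is no ∂_4, so H_3 = 0.

As a check, the Euler characteristic is 4 − 6 + 4 − 1 = 1, which agrees with 1 − 0 + 0 − 0 = 1.

Hence the Betti numbers are b_0 = 1, b_1 = 0, b_2 = 0, b_3 = 0.

b_0 = 1, b_1 = 0, b_2 = 0, b_3 = 0.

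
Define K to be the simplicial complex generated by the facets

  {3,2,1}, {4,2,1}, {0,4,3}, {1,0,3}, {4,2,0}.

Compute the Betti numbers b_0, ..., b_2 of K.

b_0 = 1, b_1 = 1, b_2 = 0.

We work with the vertex ordering 0 < 1 < 2 < 3 < 4. The simplices of K, each written with vertices in increasing order, are:

  0-simplices (5): [0], [1], [2], [3], [4]
  1-simplices (10): [0,1], [0,2], [0,3], [0,4], [1,2], [1,3], [1,4], [2,3], [2,4], [3,4]
  2-simplices (5): [0,1,3], [0,2,4], [0,3,4], [1,2,3], [1,2,4]

Hence C_0 ≅ Z^5, C_1 ≅ Z^10, C_2 ≅ Z^5.

The boundary map ∂_1: C_1 → C_0 is given by ∂[p,q] = [q] − [p]. For instance
  ∂[0,4] = [4] − [0].
The 5×10 boundary matrix has rank 4 and Smith normal form diag(1,1,1,1).

Boundary ∂_2: C_2 → C_1 acts by ∂[p,q,r] = [q,r] − [p,r] + [p,q]. For instance
  ∂[1,2,3] = [2,3] − [1,3] + [1,2],
  ∂[0,1,3] = [1,3] − [0,3] + [0,1].
As a 10×5 matrix over Z this has rank 5, with invariant factors (1,1,1,1,1).

Computing H_k = (kernel of ∂_k) / (image of ∂_{k+1}):

  H_0: rank C_0 − rank ∂_1 = 5 − 4 = 1, and the invariant factors of ∂_1 are all 1, so H_0 ≅ Z.
  H_1: rank ker ∂_1 − rank ∂_2 = (10 − 4) − 5 = 1, and the invariant factors of ∂_2 are all 1, so H_1 ≅ Z.
  H_2: rank ker ∂_2 − rank ∂_3 = (5 − 5) − 0 = 0, and there is no ∂_3, so H_2 ≅ 0.

Hence the Betti numbers are b_0 = 1, b_1 = 1, b_2 = 0.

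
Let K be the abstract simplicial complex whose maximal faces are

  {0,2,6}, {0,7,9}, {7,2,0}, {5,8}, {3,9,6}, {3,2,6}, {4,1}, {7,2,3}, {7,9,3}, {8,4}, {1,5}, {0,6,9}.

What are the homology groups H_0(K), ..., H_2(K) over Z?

H_0 = Z^2,  H_1 = Z,  H_2 = Z.

Order the vertices as 0 < 1 < 2 < 3 < 4 < 5 < 6 < 7 < 8 < 9. Listing each simplex with vertices in this order, K has dimension 2 with simplices:

  0-simplices (10): [0], [1], [2], [3], [4], [5], [6], [7], [8], [9]
  1-simplices (16): [0,2], [0,6], [0,7], [0,9], [1,4], [1,5], [2,3], [2,6], [2,7], [3,6], [3,7], [3,9], [4,8], [5,8], [6,9], [7,9]
  2-simplices (8): [0,2,6], [0,2,7], [0,6,9], [0,7,9], [2,3,6], [2,3,7], [3,6,9], [3,7,9]

giving chain groups C_0 ≅ Z^10, C_1 ≅ Z^16, C_2 ≅ Z^8.

Boundary ∂_1: C_1 → C_0 sends each edge [p,q] (with p < q) to q − p.
The 10×16 boundary matrix has rank 8 and Smith normal form diag(1,1,1,1,1,1,1,1).

∂_2: C_2 → C_1 acts by ∂[p,q,r] = [q,r] − [p,r] + [p,q]. For instance
  ∂[3,6,9] = [6,9] − [3,9] + [3,6],
  ∂[2,3,6] = [3,6] − [2,6] + [2,3].
As a 16×8 matrix over Z this has rank 7, with invariant factors (1,1,1,1,1,1,1).

From H_k ≅ ker(∂_k) / im(∂_{k+1}) we obtain:

  H_0: rank C_0 − rank ∂_1 = 10 − 8 = 2, and the invariant factors of ∂_1 are all 1, so H_0 = Z^2.
  H_1: rank ker ∂_1 − rank ∂_2 = (16 − 8) − 7 = 1, and the invariant factors of ∂_2 are all 1, so H_1 = Z.
  H_2: rank ker ∂_2 − rank ∂_3 = (8 − 7) − 0 = 1, and there is no ∂_3, so H_2 = Z.

As a check, the Euler characteristic is 10 − 16 + 8 = 2, which agrees with 2 − 1 + 1 = 2.
(K is a triangulation of the disjoint union of the circle S^1 and the 2-sphere S^2.)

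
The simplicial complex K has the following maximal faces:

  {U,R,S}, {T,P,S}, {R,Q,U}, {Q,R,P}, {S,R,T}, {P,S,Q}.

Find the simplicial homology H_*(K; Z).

H_0 = Z,  H_1 = Z,  H_2 = 0.

Order the vertices as P < Q < R < S < T < U. Listing each simplex with vertices in this order, K has dimension 2 with simplices:

  0-simplices (6): P, Q, R, S, T, U
  1-simplices (12): PQ, PR, PS, PT, QR, QS, QU, RS, RT, RU, ST, SU
  2-simplices (6): PQR, PQS, PST, QRU, RST, RSU

so the chain groups are C_0 ≅ Z^6, C_1 ≅ Z^12, C_2 ≅ Z^6.

Boundary ∂_1: C_1 → C_0 maps an edge to its endpoints' difference, ∂[p,q] = q − p. For instance
  ∂PT = T − P.
The 6×12 boundary matrix has rank 5 and Smith normal form diag(1,1,1,1,1).

∂_2: C_2 → C_1 acts by ∂[p,q,r] = [q,r] − [p,r] + [p,q]. For instance
  ∂RST = ST − RT + RS,
  ∂PQS = QS − PS + PQ.
As a 12×6 matrix over Z this has rank 6, with invariant factors (1,1,1,1,1,1).

Reading off H_k = ker ∂_k / im ∂_{k+1}:

  H_0: rank C_0 − rank ∂_1 = 6 − 5 = 1, and the invariant factors of ∂_1 are all 1, so H_0 = Z.
  H_1: rank ker ∂_1 − rank ∂_2 = (12 − 5) − 6 = 1, and the invariant factors of ∂_2 are all 1, so H_1 = Z.
  H_2: rank ker ∂_2 − rank ∂_3 = (6 − 6) − 0 = 0, and there is no ∂_3, so H_2 = 0.

(K is a triangulation of the cylinder S^1 x I.)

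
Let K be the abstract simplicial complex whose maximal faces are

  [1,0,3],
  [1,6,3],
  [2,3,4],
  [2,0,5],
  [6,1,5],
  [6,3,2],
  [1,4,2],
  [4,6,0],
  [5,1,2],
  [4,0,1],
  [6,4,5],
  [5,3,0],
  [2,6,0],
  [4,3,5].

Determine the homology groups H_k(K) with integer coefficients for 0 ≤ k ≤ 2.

H_0 = Z,  H_1 = Z^2,  H_2 = Z.

We work with the vertex ordering 0 < 1 < 2 < 3 < 4 < 5 < 6. The simplices of K, each written with vertices in increasing order, are:

  0-simplices (7): [0], [1], [2], [3], [4], [5], [6]
  1-simplices (21): [0,1], [0,2], [0,3], [0,4], [0,5], [0,6], [1,2], [1,3], [1,4], [1,5], [1,6], [2,3], [2,4], [2,5], [2,6], [3,4], [3,5], [3,6], [4,5], [4,6], [5,6]
  2-simplices (14): [0,1,3], [0,1,4], [0,2,5], [0,2,6], [0,3,5], [0,4,6], [1,2,4], [1,2,5], [1,3,6], [1,5,6], [2,3,4], [2,3,6], [3,4,5], [4,5,6]

Hence C_0 ≅ Z^7, C_1 ≅ Z^21, C_2 ≅ Z^14.

The boundary map ∂_1: C_1 → C_0 maps an edge to its endpoints' difference, ∂[p,q] = q − p. For instance
  ∂[1,5] = [5] − [1].
This gives a 7×21 integer matrix of rank 6; reducing to Smith normal form yields diagonal entries (1,1,1,1,1,1).

Boundary ∂_2: C_2 → C_1 acts by ∂[p,q,r] = [q,r] − [p,r] + [p,q]. For instance
  ∂[2,3,4] = [3,4] − [2,4] + [2,3],
  ∂[3,4,5] = [4,5] − [3,5] + [3,4].
As a 21×14 matrix over Z this has rank 13, with invariant factors (1,1,1,1,1,1,1,1,1,1,1,1,1).

From H_k ≅ ker(∂_k) / im(∂_{k+1}) we obtain:

  H_0: rank C_0 − rank ∂_1 = 7 − 6 = 1, and the invariant factors of ∂_1 are all 1, so H_0 ≅ Z.
  H_1: rank ker ∂_1 − rank ∂_2 = (21 − 6) − 13 = 2, and the invariant factors of ∂_2 are all 1, so H_1 ≅ Z^2.
  H_2: rank ker ∂_2 − rank ∂_3 = (14 − 13) − 0 = 1, and there is no ∂_3, so H_2 ≅ Z.

(K is a triangulation of the torus T^2.)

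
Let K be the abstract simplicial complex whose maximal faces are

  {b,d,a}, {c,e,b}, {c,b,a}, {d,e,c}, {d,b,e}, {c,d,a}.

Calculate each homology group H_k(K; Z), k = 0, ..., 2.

H_0 = Z,  H_1 = 0,  H_2 = Z.

Fix the vertex order a < b < c < d < e and write every simplex with vertices in increasing order. Then dim K = 2 and the simplices of K are:

  0-simplices (5): a, b, c, d, e
  1-simplices (9): ab, ac, ad, bc, bd, be, cd, ce, de
  2-simplices (6): abc, abd, acd, bce, bde, cde

giving chain groups C_0 ≅ Z^5, C_1 ≅ Z^9, C_2 ≅ Z^6.

The boundary map ∂_1: C_1 → C_0 maps an edge to its endpoints' difference, ∂[p,q] = q − p.
As a 5×9 matrix over Z this has rank 4, with invariant factors (1,1,1,1).

∂_2: C_2 → C_1 sends each 2-simplex [p,q,r] to [q,r] − [p,r] + [p,q]. For instance
  ∂abd = bd − ad + ab,
  ∂bde = de − be + bd.
This gives a 9×6 integer matrix of rank 5; reducing to Smith normal form yields diagonal entries (1,1,1,1,1).

Now H_k = ker ∂_k / im ∂_{k+1}, so:

  H_0: rank C_0 − rank ∂_1 = 5 − 4 = 1, and the invariant factors of ∂_1 are all 1, so H_0 = Z.
  H_1: rank ker ∂_1 − rank ∂_2 = (9 − 4) − 5 = 0, and the invariant factors of ∂_2 are all 1, so H_1 = 0.
  H_2: rank ker ∂_2 − rank ∂_3 = (6 − 5) − 0 = 1, and there is no ∂_3, so H_2 = Z.

As a check, the Euler characteristic is 5 − 9 + 6 = 2, which agrees with 1 − 0 + 1 = 2.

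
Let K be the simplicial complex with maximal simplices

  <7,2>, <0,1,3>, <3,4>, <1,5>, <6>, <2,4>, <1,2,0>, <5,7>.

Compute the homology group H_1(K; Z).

K has 8 vertices, 10 edges, 2 triangles.
rank ∂_1 = 6, rank ∂_2 = 2 ⇒ b_1 = 10 − 6 − 2 = 2; all invariant factors of ∂_2 are 1 so no torsion. So H_1 ≅ Z^2.

H_1 ≅ Z^2.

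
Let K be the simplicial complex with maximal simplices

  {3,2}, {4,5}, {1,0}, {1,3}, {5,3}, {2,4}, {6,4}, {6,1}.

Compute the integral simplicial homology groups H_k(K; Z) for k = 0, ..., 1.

Take the total order 0 < 1 < 2 < 3 < 4 < 5 < 6 on the vertex set. Then K (dimension 1) consists of the simplices:

  0-simplices (7): [0], [1], [2], [3], [4], [5], [6]
  1-simplices (8): [0,1], [1,3], [1,6], [2,3], [2,4], [3,5], [4,5], [4,6]

giving chain groups C_0 ≅ Z^7, C_1 ≅ Z^8.

∂_1: C_1 → C_0 sends each edge [p,q] (with p < q) to q − p. For instance
  ∂[4,6] = [6] − [4].
This gives a 7×8 integer matrix of rank 6; reducing to Smith normal form yields diagonal entries (1,1,1,1,1,1).

Computing H_k = (kernel of ∂_k) / (image of ∂_{k+1}):

  H_0: rank C_0 − rank ∂_1 = 7 − 6 = 1, and the invariant factors of ∂_1 are all 1, so H_0 = Z.
  H_1: rank ker ∂_1 − rank ∂_2 = (8 − 6) − 0 = 2, and there is no ∂_2, so H_1 = Z^2.

H_0 ≅ Z,  H_1 ≅ Z^2.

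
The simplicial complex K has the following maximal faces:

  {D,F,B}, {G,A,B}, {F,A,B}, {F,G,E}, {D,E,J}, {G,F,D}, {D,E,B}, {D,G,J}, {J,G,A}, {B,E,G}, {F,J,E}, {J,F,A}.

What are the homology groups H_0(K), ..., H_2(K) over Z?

We work with the vertex ordering A < B < D < E < F < G < J. The simplices of K, each written with vertices in increasing order, are:

  0-simplices (7): A, B, D, E, F, G, J
  1-simplices (18): AB, AF, AG, AJ, BD, BE, BF, BG, DE, DF, DG, DJ, EF, EG, EJ, FG, FJ, GJ
  2-simplices (12): ABF, ABG, AFJ, AGJ, BDE, BDF, BEG, DEJ, DFG, DGJ, EFG, EFJ

Hence C_0 ≅ Z^7, C_1 ≅ Z^18, C_2 ≅ Z^12.

The boundary map ∂_1: C_1 → C_0 is given by ∂[p,q] = [q] − [p].
The 7×18 boundary matrix has rank 6 and Smith normal form diag(1,1,1,1,1,1).

∂_2: C_2 → C_1 sends each 2-simplex [p,q,r] to [q,r] − [p,r] + [p,q]. For instance
  ∂BDE = DE − BE + BD,
  ∂AFJ = FJ − AJ + AF.
The resulting 18×12 matrix has rank 12, and its Smith normal form has invariant factors (1,1,1,1,1,1,1,1,1,1,1,2).

Computing H_k = (kernel of ∂_k) / (image of ∂_{k+1}):

  H_0: rank C_0 − rank ∂_1 = 7 − 6 = 1, and the invariant factors of ∂_1 are all 1, so H_0 = Z.
  H_1: rank ker ∂_1 − rank ∂_2 = (18 − 6) − 12 = 0, and ∂_2 has invariant factor 2 > 1, so H_1 = Z/2.
  H_2: rank ker ∂_2 − rank ∂_3 = (12 − 12) − 0 = 0, and there is no ∂_3, so H_2 = 0.

As a check, the Euler characteristic is 7 − 18 + 12 = 1, which agrees with 1 − 0 + 0 = 1.

H_0 = Z,  H_1 = Z/2,  H_2 = 0.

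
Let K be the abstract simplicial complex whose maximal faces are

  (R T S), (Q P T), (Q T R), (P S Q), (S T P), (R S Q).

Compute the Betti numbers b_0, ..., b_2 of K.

K has 5 vertices, 9 edges, 6 triangles.
rank ∂_0 = 0, rank ∂_1 = 4 ⇒ b_0 = 5 − 0 − 4 = 1; all invariant factors of ∂_1 are 1 so no torsion. So H_0 ≅ Z.
rank ∂_1 = 4, rank ∂_2 = 5 ⇒ b_1 = 9 − 4 − 5 = 0; all invariant factors of ∂_2 are 1 so no torsion. So H_1 ≅ 0.
rank ∂_2 = 5, rank ∂_3 = 0 ⇒ b_2 = 6 − 5 − 0 = 1. So H_2 ≅ Z.

b_0 = 1, b_1 = 0, b_2 = 1.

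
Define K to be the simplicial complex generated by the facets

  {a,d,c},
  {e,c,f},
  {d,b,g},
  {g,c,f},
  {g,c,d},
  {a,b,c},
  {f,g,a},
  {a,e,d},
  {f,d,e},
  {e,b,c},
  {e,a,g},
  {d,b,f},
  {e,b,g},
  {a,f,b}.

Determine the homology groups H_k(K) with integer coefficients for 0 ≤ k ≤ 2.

H_0 ≅ Z,  H_1 ≅ Z^2,  H_2 ≅ Z.

We work with the vertex ordering a < b < c < d < e < f < g. The simplices of K, each written with vertices in increasing order, are:

  0-simplices (7): a, b, c, d, e, f, g
  1-simplices (21): ab, ac, ad, ae, af, ag, bc, bd, be, bf, bg, cd, ce, cf, cg, de, df, dg, ef, eg, fg
  2-simplices (14): abc, abf, acd, ade, aeg, afg, bce, bdf, bdg, beg, cdg, cef, cfg, def

giving chain groups C_0 ≅ Z^7, C_1 ≅ Z^21, C_2 ≅ Z^14.

The boundary map ∂_1: C_1 → C_0 is given by ∂[p,q] = [q] − [p]. For instance
  ∂de = e − d.
The resulting 7×21 matrix has rank 6, and its Smith normal form has invariant factors (1,1,1,1,1,1).

Boundary ∂_2: C_2 → C_1 maps a triangle to the signed sum of its edges. For instance
  ∂acd = cd − ad + ac,
  ∂abf = bf − af + ab.
As a 21×14 matrix over Z this has rank 13, with invariant factors (1,1,1,1,1,1,1,1,1,1,1,1,1).

From H_k ≅ ker(∂_k) / im(∂_{k+1}) we obtain:

  H_0: rank C_0 − rank ∂_1 = 7 − 6 = 1, and the invariant factors of ∂_1 are all 1, so H_0 = Z.
  H_1: rank ker ∂_1 − rank ∂_2 = (21 − 6) − 13 = 2, and the invariant factors of ∂_2 are all 1, so H_1 = Z^2.
  H_2: rank ker ∂_2 − rank ∂_3 = (14 − 13) − 0 = 1, and there is no ∂_3, so H_2 = Z.

As a check, the Euler characteristic is 7 − 21 + 14 = 0, which agrees with 1 − 2 + 1 = 0.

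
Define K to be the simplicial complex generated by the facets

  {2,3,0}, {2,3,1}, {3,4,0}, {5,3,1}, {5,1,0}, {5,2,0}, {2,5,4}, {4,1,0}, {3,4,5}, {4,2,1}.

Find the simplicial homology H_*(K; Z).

H_0 ≅ Z,  H_1 ≅ Z/2,  H_2 = 0.

We work with the vertex ordering 0 < 1 < 2 < 3 < 4 < 5. The simplices of K, each written with vertices in increasing order, are:

  0-simplices (6): [0], [1], [2], [3], [4], [5]
  1-simplices (15): [0,1], [0,2], [0,3], [0,4], [0,5], [1,2], [1,3], [1,4], [1,5], [2,3], [2,4], [2,5], [3,4], [3,5], [4,5]
  2-simplices (10): [0,1,4], [0,1,5], [0,2,3], [0,2,5], [0,3,4], [1,2,3], [1,2,4], [1,3,5], [2,4,5], [3,4,5]

Hence C_0 ≅ Z^6, C_1 ≅ Z^15, C_2 ≅ Z^10.

∂_1: C_1 → C_0 sends each edge [p,q] (with p < q) to q − p.
This gives a 6×15 integer matrix of rank 5; reducing to Smith normal form yields diagonal entries (1,1,1,1,1).

∂_2: C_2 → C_1 maps a triangle to the signed sum of its edges. For instance
  ∂[1,2,4] = [2,4] − [1,4] + [1,2],
  ∂[2,4,5] = [4,5] − [2,5] + [2,4].
The 15×10 boundary matrix has rank 10 and Smith normal form diag(1,1,1,1,1,1,1,1,1,2).

From H_k ≅ ker(∂_k) / im(∂_{k+1}) we obtain:

  H_0: rank C_0 − rank ∂_1 = 6 − 5 = 1, and the invariant factors of ∂_1 are all 1, so H_0 ≅ Z.
  H_1: rank ker ∂_1 − rank ∂_2 = (15 − 5) − 10 = 0, and ∂_2 has invariant factor 2 > 1, so H_1 ≅ Z/2.
  H_2: rank ker ∂_2 − rank ∂_3 = (10 − 10) − 0 = 0, and there is no ∂_3, so H_2 ≅ 0.

As a check, the Euler characteristic is 6 − 15 + 10 = 1, which agrees with 1 − 0 + 0 = 1.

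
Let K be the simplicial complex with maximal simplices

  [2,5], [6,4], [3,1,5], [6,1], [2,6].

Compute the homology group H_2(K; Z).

Take the total order 1 < 2 < 3 < 4 < 5 < 6 on the vertex set. Then K (dimension 2) consists of the simplices:

  0-simplices (6): [1], [2], [3], [4], [5], [6]
  1-simplices (7): [1,3], [1,5], [1,6], [2,5], [2,6], [3,5], [4,6]
  2-simplices (1): [1,3,5]

so the chain groups are C_0 ≅ Z^6, C_1 ≅ Z^7, C_2 ≅ Z^1.

∂_1: C_1 → C_0 maps an edge to its endpoints' difference, ∂[p,q] = q − p.
The resulting 6×7 matrix has rank 5, and its Smith normal form has invariant factors (1,1,1,1,1).

The boundary map ∂_2: C_2 → C_1 maps a triangle to the signed sum of its edges. For instance
  ∂[1,3,5] = [3,5] − [1,5] + [1,3].
The 7×1 boundary matrix has rank 1 and Smith normal form diag(1).

Now H_k = ker ∂_k / im ∂_{k+1}, so:

  H_2: rank ker ∂_2 − rank ∂_3 = (1 − 1) − 0 = 0, and there is no ∂_3, so H_2 ≅ 0.

H_2 = 0.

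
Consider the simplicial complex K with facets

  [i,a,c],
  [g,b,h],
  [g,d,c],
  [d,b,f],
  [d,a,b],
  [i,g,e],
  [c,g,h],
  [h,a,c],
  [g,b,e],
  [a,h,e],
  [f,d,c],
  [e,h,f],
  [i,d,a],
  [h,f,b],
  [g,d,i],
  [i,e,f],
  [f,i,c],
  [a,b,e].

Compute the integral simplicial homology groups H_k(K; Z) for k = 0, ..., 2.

Take the total order a < b < c < d < e < f < g < h < i on the vertex set. Then K (dimension 2) consists of the simplices:

  0-simplices (9): a, b, c, d, e, f, g, h, i
  1-simplices (27): ab, ac, ad, ae, ah, ai, bd, be, bf, bg, bh, cd, cf, cg, ch, ci, df, dg, di, ef, eg, eh, ei, fh, fi, gh, gi
  2-simplices (18): abd, abe, ach, aci, adi, aeh, bdf, beg, bfh, bgh, cdf, cdg, cfi, cgh, dgi, efh, efi, egi

Hence C_0 ≅ Z^9, C_1 ≅ Z^27, C_2 ≅ Z^18.

Boundary ∂_1: C_1 → C_0 is given by ∂[p,q] = [q] − [p].
As a 9×27 matrix over Z this has rank 8, with invariant factors (1,1,1,1,1,1,1,1).

The boundary map ∂_2: C_2 → C_1 maps a triangle to the signed sum of its edges. For instance
  ∂efh = fh − eh + ef,
  ∂bfh = fh − bh + bf.
As a 27×18 matrix over Z this has rank 18, with invariant factors (1,1,1,1,1,1,1,1,1,1,1,1,1,1,1,1,1,2).

From H_k ≅ ker(∂_k) / im(∂_{k+1}) we obtain:

  H_0: rank C_0 − rank ∂_1 = 9 − 8 = 1, and the invariant factors of ∂_1 are all 1, so H_0 ≅ Z.
  H_1: rank ker ∂_1 − rank ∂_2 = (27 − 8) − 18 = 1, and ∂_2 has invariant factor 2 > 1, so H_1 ≅ Z × Z/2.
  H_2: rank ker ∂_2 − rank ∂_3 = (18 − 18) − 0 = 0, and there is no ∂_3, so H_2 ≅ 0.

(K is a triangulation of the Klein bottle.)

H_0 ≅ Z,  H_1 ≅ Z × Z/2,  H_2 = 0.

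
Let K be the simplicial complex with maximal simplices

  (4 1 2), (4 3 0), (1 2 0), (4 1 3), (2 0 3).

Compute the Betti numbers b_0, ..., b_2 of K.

b_0 = 1, b_1 = 1, b_2 = 0.

Order the vertices as 0 < 1 < 2 < 3 < 4. Listing each simplex with vertices in this order, K has dimension 2 with simplices:

  0-simplices (5): [0], [1], [2], [3], [4]
  1-simplices (10): [0,1], [0,2], [0,3], [0,4], [1,2], [1,3], [1,4], [2,3], [2,4], [3,4]
  2-simplices (5): [0,1,2], [0,2,3], [0,3,4], [1,2,4], [1,3,4]

giving chain groups C_0 ≅ Z^5, C_1 ≅ Z^10, C_2 ≅ Z^5.

∂_1: C_1 → C_0 sends each edge [p,q] (with p < q) to q − p. For instance
  ∂[0,4] = [4] − [0].
The resulting 5×10 matrix has rank 4, and its Smith normal form has invariant factors (1,1,1,1).

Boundary ∂_2: C_2 → C_1 maps a triangle to the signed sum of its edges. For instance
  ∂[0,2,3] = [2,3] − [0,3] + [0,2],
  ∂[1,3,4] = [3,4] − [1,4] + [1,3].
As a 10×5 matrix over Z this has rank 5, with invariant factors (1,1,1,1,1).

From H_k ≅ ker(∂_k) / im(∂_{k+1}) we obtain:

  H_0: rank C_0 − rank ∂_1 = 5 − 4 = 1, and the invariant factors of ∂_1 are all 1, so H_0 = Z.
  H_1: rank ker ∂_1 − rank ∂_2 = (10 − 4) − 5 = 1, and the invariant factors of ∂_2 are all 1, so H_1 = Z.
  H_2: rank ker ∂_2 − rank ∂_3 = (5 − 5) − 0 = 0, and there is no ∂_3, so H_2 = 0.

Hence the Betti numbers are b_0 = 1, b_1 = 1, b_2 = 0.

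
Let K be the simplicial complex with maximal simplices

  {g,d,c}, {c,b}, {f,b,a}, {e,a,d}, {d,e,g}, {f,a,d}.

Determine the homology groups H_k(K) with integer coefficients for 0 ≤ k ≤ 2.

H_0 ≅ Z,  H_1 ≅ Z,  H_2 = 0.

We work with the vertex ordering a < b < c < d < e < f < g. The simplices of K, each written with vertices in increasing order, are:

  0-simplices (7): a, b, c, d, e, f, g
  1-simplices (12): ab, ad, ae, af, bc, bf, cd, cg, de, df, dg, eg
  2-simplices (5): abf, ade, adf, cdg, deg

giving chain groups C_0 ≅ Z^7, C_1 ≅ Z^12, C_2 ≅ Z^5.

The boundary map ∂_1: C_1 → C_0 sends each edge [p,q] (with p < q) to q − p. For instance
  ∂cd = d − c.
The resulting 7×12 matrix has rank 6, and its Smith normal form has invariant factors (1,1,1,1,1,1).

∂_2: C_2 → C_1 sends each 2-simplex [p,q,r] to [q,r] − [p,r] + [p,q]. For instance
  ∂adf = df − af + ad,
  ∂deg = eg − dg + de.
As a 12×5 matrix over Z this has rank 5, with invariant factors (1,1,1,1,1).

From H_k ≅ ker(∂_k) / im(∂_{k+1}) we obtain:

  H_0: rank C_0 − rank ∂_1 = 7 − 6 = 1, and the invariant factors of ∂_1 are all 1, so H_0 ≅ Z.
  H_1: rank ker ∂_1 − rank ∂_2 = (12 − 6) − 5 = 1, and the invariant factors of ∂_2 are all 1, so H_1 ≅ Z.
  H_2: rank ker ∂_2 − rank ∂_3 = (5 − 5) − 0 = 0, and there is no ∂_3, so H_2 ≅ 0.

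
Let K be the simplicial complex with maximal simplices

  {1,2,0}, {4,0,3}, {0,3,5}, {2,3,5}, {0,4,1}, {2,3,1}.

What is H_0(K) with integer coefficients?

K has 6 vertices, 12 edges, 6 triangles.
rank ∂_0 = 0, rank ∂_1 = 5 ⇒ b_0 = 6 − 0 − 5 = 1; all invariant factors of ∂_1 are 1 so no torsion. So H_0 ≅ Z.

H_0 = Z.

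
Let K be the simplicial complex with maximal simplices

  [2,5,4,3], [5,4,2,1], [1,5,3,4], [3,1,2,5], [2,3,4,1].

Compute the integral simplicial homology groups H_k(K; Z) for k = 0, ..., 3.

H_0 = Z,  H_1 = 0,  H_2 = 0,  H_3 = Z.

K has 5 vertices, 10 edges, 10 triangles, 5 3-simplices.
rank ∂_0 = 0, rank ∂_1 = 4 ⇒ b_0 = 5 − 0 − 4 = 1; all invariant factors of ∂_1 are 1 so no torsion. So H_0 ≅ Z.
rank ∂_1 = 4, rank ∂_2 = 6 ⇒ b_1 = 10 − 4 − 6 = 0; all invariant factors of ∂_2 are 1 so no torsion. So H_1 ≅ 0.
rank ∂_2 = 6, rank ∂_3 = 4 ⇒ b_2 = 10 − 6 − 4 = 0; all invariant factors of ∂_3 are 1 so no torsion. So H_2 ≅ 0.
rank ∂_3 = 4, rank ∂_4 = 0 ⇒ b_3 = 5 − 4 − 0 = 1. So H_3 ≅ Z.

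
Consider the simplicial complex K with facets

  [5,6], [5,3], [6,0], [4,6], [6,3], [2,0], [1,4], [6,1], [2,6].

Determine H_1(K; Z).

Take the total order 0 < 1 < 2 < 3 < 4 < 5 < 6 on the vertex set. Then K (dimension 1) consists of the simplices:

  0-simplices (7): [0], [1], [2], [3], [4], [5], [6]
  1-simplices (9): [0,2], [0,6], [1,4], [1,6], [2,6], [3,5], [3,6], [4,6], [5,6]

giving chain groups C_0 ≅ Z^7, C_1 ≅ Z^9.

Boundary ∂_1: C_1 → C_0 sends each edge [p,q] (with p < q) to q − p.
As a 7×9 matrix over Z this has rank 6, with invariant factors (1,1,1,1,1,1).

From H_k ≅ ker(∂_k) / im(∂_{k+1}) we obtain:

  H_1: rank ker ∂_1 − rank ∂_2 = (9 − 6) − 0 = 3, and there is no ∂_2, so H_1 = Z^3.

H_1 = Z^3.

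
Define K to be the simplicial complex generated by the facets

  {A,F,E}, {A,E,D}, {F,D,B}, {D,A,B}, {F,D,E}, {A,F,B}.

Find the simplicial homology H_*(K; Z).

K has 5 vertices, 9 edges, 6 triangles.
rank ∂_0 = 0, rank ∂_1 = 4 ⇒ b_0 = 5 − 0 − 4 = 1; all invariant factors of ∂_1 are 1 so no torsion. So H_0 = Z.
rank ∂_1 = 4, rank ∂_2 = 5 ⇒ b_1 = 9 − 4 − 5 = 0; all invariant factors of ∂_2 are 1 so no torsion. So H_1 = 0.
rank ∂_2 = 5, rank ∂_3 = 0 ⇒ b_2 = 6 − 5 − 0 = 1. So H_2 = Z.

H_0 ≅ Z,  H_1 = 0,  H_2 ≅ Z.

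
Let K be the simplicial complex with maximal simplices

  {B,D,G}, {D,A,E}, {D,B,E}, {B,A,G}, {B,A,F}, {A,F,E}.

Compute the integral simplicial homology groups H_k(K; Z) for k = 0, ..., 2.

Order the vertices as A < B < D < E < F < G. Listing each simplex with vertices in this order, K has dimension 2 with simplices:

  0-simplices (6): A, B, D, E, F, G
  1-simplices (12): AB, AD, AE, AF, AG, BD, BE, BF, BG, DE, DG, EF
  2-simplices (6): ABF, ABG, ADE, AEF, BDE, BDG

giving chain groups C_0 ≅ Z^6, C_1 ≅ Z^12, C_2 ≅ Z^6.

The boundary map ∂_1: C_1 → C_0 maps an edge to its endpoints' difference, ∂[p,q] = q − p. For instance
  ∂BF = F − B.
As a 6×12 matrix over Z this has rank 5, with invariant factors (1,1,1,1,1).

∂_2: C_2 → C_1 maps a triangle to the signed sum of its edges. For instance
  ∂AEF = EF − AF + AE,
  ∂BDE = DE − BE + BD.
The resulting 12×6 matrix has rank 6, and its Smith normal form has invariant factors (1,1,1,1,1,1).

From H_k ≅ ker(∂_k) / im(∂_{k+1}) we obtain:

  H_0: rank C_0 − rank ∂_1 = 6 − 5 = 1, and the invariant factors of ∂_1 are all 1, so H_0 ≅ Z.
  H_1: rank ker ∂_1 − rank ∂_2 = (12 − 5) − 6 = 1, and the invariant factors of ∂_2 are all 1, so H_1 ≅ Z.
  H_2: rank ker ∂_2 − rank ∂_3 = (6 − 6) − 0 = 0, and there is no ∂_3, so H_2 ≅ 0.

As a check, the Euler characteristic is 6 − 12 + 6 = 0, which agrees with 1 − 1 + 0 = 0.

H_0 ≅ Z,  H_1 ≅ Z,  H_2 = 0.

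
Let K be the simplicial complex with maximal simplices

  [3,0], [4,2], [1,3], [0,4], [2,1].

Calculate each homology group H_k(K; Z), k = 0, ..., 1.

Take the total order 0 < 1 < 2 < 3 < 4 on the vertex set. Then K (dimension 1) consists of the simplices:

  0-simplices (5): [0], [1], [2], [3], [4]
  1-simplices (5): [0,3], [0,4], [1,2], [1,3], [2,4]

giving chain groups C_0 ≅ Z^5, C_1 ≅ Z^5.

The boundary map ∂_1: C_1 → C_0 maps an edge to its endpoints' difference, ∂[p,q] = q − p. For instance
  ∂[1,2] = [2] − [1].
As a 5×5 matrix over Z this has rank 4, with invariant factors (1,1,1,1).

Now H_k = ker ∂_k / im ∂_{k+1}, so:

  H_0: rank C_0 − rank ∂_1 = 5 − 4 = 1, and the invariant factors of ∂_1 are all 1, so H_0 = Z.
  H_1: rank ker ∂_1 − rank ∂_2 = (5 − 4) − 0 = 1, and there is no ∂_2, so H_1 = Z.

H_0 ≅ Z,  H_1 ≅ Z.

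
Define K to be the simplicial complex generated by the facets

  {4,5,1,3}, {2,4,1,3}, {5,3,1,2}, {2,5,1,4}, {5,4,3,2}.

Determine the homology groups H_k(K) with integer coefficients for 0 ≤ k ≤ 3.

H_0 ≅ Z,  H_1 = 0,  H_2 = 0,  H_3 ≅ Z.

We work with the vertex ordering 1 < 2 < 3 < 4 < 5. The simplices of K, each written with vertices in increasing order, are:

  0-simplices (5): [1], [2], [3], [4], [5]
  1-simplices (10): [1,2], [1,3], [1,4], [1,5], [2,3], [2,4], [2,5], [3,4], [3,5], [4,5]
  2-simplices (10): [1,2,3], [1,2,4], [1,2,5], [1,3,4], [1,3,5], [1,4,5], [2,3,4], [2,3,5], [2,4,5], [3,4,5]
  3-simplices (5): [1,2,3,4], [1,2,3,5], [1,2,4,5], [1,3,4,5], [2,3,4,5]

giving chain groups C_0 ≅ Z^5, C_1 ≅ Z^10, C_2 ≅ Z^10, C_3 ≅ Z^5.

The boundary map ∂_1: C_1 → C_0 is given by ∂[p,q] = [q] − [p].
This gives a 5×10 integer matrix of rank 4; reducing to Smith normal form yields diagonal entries (1,1,1,1).

∂_2: C_2 → C_1 acts by ∂[p,q,r] = [q,r] − [p,r] + [p,q]. For instance
  ∂[1,3,5] = [3,5] − [1,5] + [1,3],
  ∂[1,4,5] = [4,5] − [1,5] + [1,4].
As a 10×10 matrix over Z this has rank 6, with invariant factors (1,1,1,1,1,1).

Boundary ∂_3: C_3 → C_2 sends each 3-simplex σ to the alternating sum Σ_i (−1)^i (σ with its i-th vertex removed). For instance
  ∂[1,3,4,5] = [3,4,5] − [1,4,5] + [1,3,5] − [1,3,4],
  ∂[1,2,3,5] = [2,3,5] − [1,3,5] + [1,2,5] − [1,2,3].
As a 10×5 matrix over Z this has rank 4, with invariant factors (1,1,1,1).

Now H_k = ker ∂_k / im ∂_{k+1}, so:

  H_0: rank C_0 − rank ∂_1 = 5 − 4 = 1, and the invariant factors of ∂_1 are all 1, so H_0 ≅ Z.
  H_1: rank ker ∂_1 − rank ∂_2 = (10 − 4) − 6 = 0, and the invariant factors of ∂_2 are all 1, so H_1 ≅ 0.
  H_2: rank ker ∂_2 − rank ∂_3 = (10 − 6) − 4 = 0, and the invariant factors of ∂_3 are all 1, so H_2 ≅ 0.
  H_3: rank ker ∂_3 − rank ∂_4 = (5 − 4) − 0 = 1, and there is no ∂_4, so H_3 ≅ Z.

As a check, the Euler characteristic is 5 − 10 + 10 − 5 = 0, which agrees with 1 − 0 + 0 − 1 = 0.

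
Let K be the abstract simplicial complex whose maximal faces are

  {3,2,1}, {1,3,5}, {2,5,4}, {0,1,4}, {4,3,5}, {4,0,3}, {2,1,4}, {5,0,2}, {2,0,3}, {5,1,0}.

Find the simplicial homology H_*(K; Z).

H_0 = Z,  H_1 = Z/2,  H_2 = 0.

Take the total order 0 < 1 < 2 < 3 < 4 < 5 on the vertex set. Then K (dimension 2) consists of the simplices:

  0-simplices (6): [0], [1], [2], [3], [4], [5]
  1-simplices (15): [0,1], [0,2], [0,3], [0,4], [0,5], [1,2], [1,3], [1,4], [1,5], [2,3], [2,4], [2,5], [3,4], [3,5], [4,5]
  2-simplices (10): [0,1,4], [0,1,5], [0,2,3], [0,2,5], [0,3,4], [1,2,3], [1,2,4], [1,3,5], [2,4,5], [3,4,5]

giving chain groups C_0 ≅ Z^6, C_1 ≅ Z^15, C_2 ≅ Z^10.

Boundary ∂_1: C_1 → C_0 is given by ∂[p,q] = [q] − [p].
As a 6×15 matrix over Z this has rank 5, with invariant factors (1,1,1,1,1).

∂_2: C_2 → C_1 maps a triangle to the signed sum of its edges. For instance
  ∂[2,4,5] = [4,5] − [2,5] + [2,4],
  ∂[3,4,5] = [4,5] − [3,5] + [3,4].
The 15×10 boundary matrix has rank 10 and Smith normal form diag(1,1,1,1,1,1,1,1,1,2).

Reading off H_k = ker ∂_k / im ∂_{k+1}:

  H_0: rank C_0 − rank ∂_1 = 6 − 5 = 1, and the invariant factors of ∂_1 are all 1, so H_0 ≅ Z.
  H_1: rank ker ∂_1 − rank ∂_2 = (15 − 5) − 10 = 0, and ∂_2 has invariant factor 2 > 1, so H_1 ≅ Z/2.
  H_2: rank ker ∂_2 − rank ∂_3 = (10 − 10) − 0 = 0, and there is no ∂_3, so H_2 ≅ 0.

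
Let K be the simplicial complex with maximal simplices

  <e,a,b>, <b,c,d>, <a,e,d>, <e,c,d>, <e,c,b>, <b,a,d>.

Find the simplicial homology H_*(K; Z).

Order the vertices as a < b < c < d < e. Listing each simplex with vertices in this order, K has dimension 2 with simplices:

  0-simplices (5): a, b, c, d, e
  1-simplices (9): ab, ad, ae, bc, bd, be, cd, ce, de
  2-simplices (6): abd, abe, ade, bcd, bce, cde

giving chain groups C_0 ≅ Z^5, C_1 ≅ Z^9, C_2 ≅ Z^6.

∂_1: C_1 → C_0 sends each edge [p,q] (with p < q) to q − p. For instance
  ∂ae = e − a.
As a 5×9 matrix over Z this has rank 4, with invariant factors (1,1,1,1).

Boundary ∂_2: C_2 → C_1 acts by ∂[p,q,r] = [q,r] − [p,r] + [p,q]. For instance
  ∂bce = ce − be + bc,
  ∂abd = bd − ad + ab.
As a 9×6 matrix over Z this has rank 5, with invariant factors (1,1,1,1,1).

Now H_k = ker ∂_k / im ∂_{k+1}, so:

  H_0: rank C_0 − rank ∂_1 = 5 − 4 = 1, and the invariant factors of ∂_1 are all 1, so H_0 = Z.
  H_1: rank ker ∂_1 − rank ∂_2 = (9 − 4) − 5 = 0, and the invariant factors of ∂_2 are all 1, so H_1 = 0.
  H_2: rank ker ∂_2 − rank ∂_3 = (6 − 5) − 0 = 1, and there is no ∂_3, so H_2 = Z.

H_0 ≅ Z,  H_1 = 0,  H_2 ≅ Z.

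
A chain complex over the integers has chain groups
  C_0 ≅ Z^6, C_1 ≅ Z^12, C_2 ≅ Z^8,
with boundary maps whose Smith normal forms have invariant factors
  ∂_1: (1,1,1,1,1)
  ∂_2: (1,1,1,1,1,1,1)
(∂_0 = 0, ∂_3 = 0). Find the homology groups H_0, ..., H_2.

H_0: b_0 = 6 − 0 − 5 = 1; torsion from ∂_1 factors > 1: none. So H_0 = Z.
H_1: b_1 = 12 − 5 − 7 = 0; torsion from ∂_2 factors > 1: none. So H_1 = 0.
H_2: b_2 = 8 − 7 − 0 = 1; torsion from ∂_3 factors > 1: none. So H_2 = Z.

H_0 = Z,  H_1 = 0,  H_2 = Z.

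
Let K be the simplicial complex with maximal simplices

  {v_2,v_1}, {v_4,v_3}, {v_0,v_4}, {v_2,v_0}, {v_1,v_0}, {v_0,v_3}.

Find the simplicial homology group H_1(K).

Take the total order v_0 < v_1 < v_2 < v_3 < v_4 on the vertex set. Then K (dimension 1) consists of the simplices:

  0-simplices (5): [v_0], [v_1], [v_2], [v_3], [v_4]
  1-simplices (6): [v_0,v_1], [v_0,v_2], [v_0,v_3], [v_0,v_4], [v_1,v_2], [v_3,v_4]

giving chain groups C_0 ≅ Z^5, C_1 ≅ Z^6.

∂_1: C_1 → C_0 is given by ∂[p,q] = [q] − [p]. For instance
  ∂[v_0,v_1] = [v_1] − [v_0].
As a 5×6 matrix over Z this has rank 4, with invariant factors (1,1,1,1).

From H_k ≅ ker(∂_k) / im(∂_{k+1}) we obtain:

  H_1: rank ker ∂_1 − rank ∂_2 = (6 − 4) − 0 = 2, and there is no ∂_2, so H_1 = Z^2.

H_1 ≅ Z^2.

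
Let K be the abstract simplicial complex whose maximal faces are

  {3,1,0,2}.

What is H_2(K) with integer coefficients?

Fix the vertex order 0 < 1 < 2 < 3 and write every simplex with vertices in increasing order. Then dim K = 3 and the simplices of K are:

  0-simplices (4): [0], [1], [2], [3]
  1-simplices (6): [0,1], [0,2], [0,3], [1,2], [1,3], [2,3]
  2-simplices (4): [0,1,2], [0,1,3], [0,2,3], [1,2,3]
  3-simplices (1): [0,1,2,3]

giving chain groups C_0 ≅ Z^4, C_1 ≅ Z^6, C_2 ≅ Z^4, C_3 ≅ Z^1.

∂_1: C_1 → C_0 maps an edge to its endpoints' difference, ∂[p,q] = q − p.
This gives a 4×6 integer matrix of rank 3; reducing to Smith normal form yields diagonal entries (1,1,1).

The boundary map ∂_2: C_2 → C_1 sends each 2-simplex [p,q,r] to [q,r] − [p,r] + [p,q]. For instance
  ∂[0,1,2] = [1,2] − [0,2] + [0,1],
  ∂[0,2,3] = [2,3] − [0,3] + [0,2].
This gives a 6×4 integer matrix of rank 3; reducing to Smith normal form yields diagonal entries (1,1,1).

The boundary map ∂_3: C_3 → C_2 sends each 3-simplex σ to the alternating sum Σ_i (−1)^i (σ with its i-th vertex removed). For instance
  ∂[0,1,2,3] = [1,2,3] − [0,2,3] + [0,1,3] − [0,1,2].
As a 4×1 matrix over Z this has rank 1, with invariant factors (1).

From H_k ≅ ker(∂_k) / im(∂_{k+1}) we obtain:

  H_2: rank ker ∂_2 − rank ∂_3 = (4 − 3) − 1 = 0, and the invariant factors of ∂_3 are all 1, so H_2 = 0.

H_2 ≅ 0.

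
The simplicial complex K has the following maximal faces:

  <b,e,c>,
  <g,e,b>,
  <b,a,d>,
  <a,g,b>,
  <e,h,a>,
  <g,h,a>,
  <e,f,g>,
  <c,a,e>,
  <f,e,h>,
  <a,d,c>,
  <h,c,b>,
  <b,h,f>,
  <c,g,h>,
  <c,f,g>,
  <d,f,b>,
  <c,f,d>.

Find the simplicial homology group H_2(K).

Take the total order a < b < c < d < e < f < g < h on the vertex set. Then K (dimension 2) consists of the simplices:

  0-simplices (8): a, b, c, d, e, f, g, h
  1-simplices (24): ab, ac, ad, ae, ag, ah, bc, bd, be, bf, bg, bh, cd, ce, cf, cg, ch, df, ef, eg, eh, fg, fh, gh
  2-simplices (16): abd, abg, acd, ace, aeh, agh, bce, bch, bdf, beg, bfh, cdf, cfg, cgh, efg, efh

Hence C_0 ≅ Z^8, C_1 ≅ Z^24, C_2 ≅ Z^16.

The boundary map ∂_1: C_1 → C_0 maps an edge to its endpoints' difference, ∂[p,q] = q − p. For instance
  ∂be = e − b.
As a 8×24 matrix over Z this has rank 7, with invariant factors (1,1,1,1,1,1,1).

∂_2: C_2 → C_1 maps a triangle to the signed sum of its edges. For instance
  ∂beg = eg − bg + be,
  ∂acd = cd − ad + ac.
As a 24×16 matrix over Z this has rank 15, with invariant factors (1,1,1,1,1,1,1,1,1,1,1,1,1,1,1).

Now H_k = ker ∂_k / im ∂_{k+1}, so:

  H_2: rank ker ∂_2 − rank ∂_3 = (16 − 15) − 0 = 1, and there is no ∂_3, so H_2 = Z.

H_2 ≅ Z.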